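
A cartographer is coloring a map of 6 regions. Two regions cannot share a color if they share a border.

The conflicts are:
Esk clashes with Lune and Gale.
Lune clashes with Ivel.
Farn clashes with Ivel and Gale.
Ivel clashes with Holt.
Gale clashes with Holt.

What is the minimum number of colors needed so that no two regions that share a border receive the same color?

The cycle Ivel-Lune-Esk-Gale-Farn-Ivel has odd length 5, so it cannot be 2-colored; at least 3 colors are needed.
3 colors suffice: color 1 → {Ivel, Gale}; color 2 → {Esk, Farn, Holt}; color 3 → {Lune}. No two conflicting regions share a color.

3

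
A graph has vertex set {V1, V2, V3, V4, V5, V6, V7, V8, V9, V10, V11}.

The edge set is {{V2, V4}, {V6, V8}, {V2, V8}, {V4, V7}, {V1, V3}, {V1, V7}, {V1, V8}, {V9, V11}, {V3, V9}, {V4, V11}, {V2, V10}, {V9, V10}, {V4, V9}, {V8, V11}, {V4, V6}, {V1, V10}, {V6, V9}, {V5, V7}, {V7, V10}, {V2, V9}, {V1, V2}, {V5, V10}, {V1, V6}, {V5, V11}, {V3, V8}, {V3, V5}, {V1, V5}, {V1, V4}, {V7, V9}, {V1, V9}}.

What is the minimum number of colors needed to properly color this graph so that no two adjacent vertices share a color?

4

V1, V2, V4, V9 are pairwise adjacent (a clique of size 4), so at least 4 colors are needed.
One proper 4-coloring: V1=1, V2=4, V3=3, V4=3, V5=2, V6=4, V7=4, V8=2, V9=2, V10=3, V11=1. Every edge joins two different colors.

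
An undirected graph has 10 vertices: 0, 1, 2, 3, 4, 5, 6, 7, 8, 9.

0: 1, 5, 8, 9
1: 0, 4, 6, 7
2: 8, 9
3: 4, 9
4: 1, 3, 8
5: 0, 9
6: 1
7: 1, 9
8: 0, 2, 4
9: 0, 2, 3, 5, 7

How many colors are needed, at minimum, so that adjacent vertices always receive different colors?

3

0, 5, 9 form a triangle, so at least 3 colors are needed.
3 colors suffice: color a → {1, 8, 9}; color b → {0, 2, 4, 6, 7}; color c → {3, 5}. Every edge joins two different colors.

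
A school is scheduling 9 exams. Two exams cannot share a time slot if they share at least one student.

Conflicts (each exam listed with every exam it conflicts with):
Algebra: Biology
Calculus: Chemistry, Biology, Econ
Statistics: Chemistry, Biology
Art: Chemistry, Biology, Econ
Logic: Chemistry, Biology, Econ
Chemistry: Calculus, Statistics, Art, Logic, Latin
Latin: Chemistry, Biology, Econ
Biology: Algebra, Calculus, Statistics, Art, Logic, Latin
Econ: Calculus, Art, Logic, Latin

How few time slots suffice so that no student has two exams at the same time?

Statistics and Biology conflict, so at least 2 time slots are needed.
2 time slots suffice: time slot 1 → {Chemistry, Biology, Econ}; time slot 2 → {Algebra, Calculus, Statistics, Art, Logic, Latin}. No two conflicting exams share a time slot.

2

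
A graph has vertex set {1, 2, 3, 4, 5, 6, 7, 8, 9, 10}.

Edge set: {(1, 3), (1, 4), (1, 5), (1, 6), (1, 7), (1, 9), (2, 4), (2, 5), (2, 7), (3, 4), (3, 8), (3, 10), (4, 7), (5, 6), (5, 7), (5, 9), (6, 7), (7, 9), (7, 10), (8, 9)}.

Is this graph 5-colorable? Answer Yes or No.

The chromatic number is 4. 1, 5, 7, 9 form a clique, so at least 4 colors are needed.
A valid assignment using 4 colors: 1=blue, 2=blue, 3=red, 4=green, 5=green, 6=yellow, 7=red, 8=blue, 9=yellow, 10=blue.
Since 5 ≥ 4, a proper 5-coloring certainly exists.

Yes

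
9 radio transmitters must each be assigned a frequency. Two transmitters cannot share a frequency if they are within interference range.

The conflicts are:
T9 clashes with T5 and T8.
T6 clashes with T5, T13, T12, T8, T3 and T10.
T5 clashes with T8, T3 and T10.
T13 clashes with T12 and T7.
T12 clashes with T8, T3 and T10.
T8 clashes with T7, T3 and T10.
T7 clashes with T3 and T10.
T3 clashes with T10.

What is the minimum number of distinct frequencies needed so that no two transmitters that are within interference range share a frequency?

5

T6, T12, T8, T3, T10 are mutually in conflict, so at least 5 frequencies are needed.
5 frequencies suffice: frequency 1 → {T13, T8}; frequency 2 → {T9, T10}; frequency 3 → {T3}; frequency 4 → {T6, T7}; frequency 5 → {T5, T12}. No two conflicting transmitters share a frequency.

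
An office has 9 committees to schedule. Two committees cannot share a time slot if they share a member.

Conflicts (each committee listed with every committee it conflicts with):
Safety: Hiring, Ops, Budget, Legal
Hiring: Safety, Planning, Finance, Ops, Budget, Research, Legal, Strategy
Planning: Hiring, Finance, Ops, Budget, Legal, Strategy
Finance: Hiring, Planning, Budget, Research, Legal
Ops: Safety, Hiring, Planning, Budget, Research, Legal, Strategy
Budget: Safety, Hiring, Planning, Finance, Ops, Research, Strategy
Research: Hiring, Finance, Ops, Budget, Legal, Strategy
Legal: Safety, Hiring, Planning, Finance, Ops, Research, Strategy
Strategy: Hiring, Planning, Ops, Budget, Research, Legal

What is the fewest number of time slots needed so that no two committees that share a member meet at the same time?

Hiring, Planning, Ops, Budget, Strategy all conflict with each other, so at least 5 time slots are needed.
5 time slots suffice: time slot 1 → {Hiring}; time slot 2 → {Budget, Legal}; time slot 3 → {Finance, Ops}; time slot 4 → {Safety, Strategy}; time slot 5 → {Planning, Research}. No two conflicting committees share a time slot.

5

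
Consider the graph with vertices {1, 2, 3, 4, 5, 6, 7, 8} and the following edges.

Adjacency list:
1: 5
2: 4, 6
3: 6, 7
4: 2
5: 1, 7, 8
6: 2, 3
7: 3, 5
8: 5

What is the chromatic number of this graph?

2

1 and 5 are adjacent, so at least 2 colors are needed.
2 colors suffice: color red → {2, 3, 5}; color blue → {1, 4, 6, 7, 8}. Every edge joins two different colors.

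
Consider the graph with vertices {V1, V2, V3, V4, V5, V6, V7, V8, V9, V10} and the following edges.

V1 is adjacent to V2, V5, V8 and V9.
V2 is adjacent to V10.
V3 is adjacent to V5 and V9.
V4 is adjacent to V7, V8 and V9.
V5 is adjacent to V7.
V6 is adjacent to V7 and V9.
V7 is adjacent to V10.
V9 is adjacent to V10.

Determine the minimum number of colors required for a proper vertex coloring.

The cycle V9-V3-V5-V7-V6-V9 has odd length 5, so it cannot be 2-colored; at least 3 colors are needed.
3 colors suffice: color 1 → {V2, V7, V8, V9}; color 2 → {V1, V3, V4, V6, V10}; color 3 → {V5}. Each edge has distinct colors on its endpoints.

3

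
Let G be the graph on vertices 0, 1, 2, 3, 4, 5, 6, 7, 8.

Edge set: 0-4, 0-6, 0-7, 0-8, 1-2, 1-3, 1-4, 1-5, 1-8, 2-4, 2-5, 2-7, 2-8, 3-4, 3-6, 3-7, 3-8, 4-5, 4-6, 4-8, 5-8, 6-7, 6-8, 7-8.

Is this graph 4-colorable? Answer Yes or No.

1, 2, 4, 5, 8 form a clique, so at least 5 colors are needed.
So 4 colors are not enough.

No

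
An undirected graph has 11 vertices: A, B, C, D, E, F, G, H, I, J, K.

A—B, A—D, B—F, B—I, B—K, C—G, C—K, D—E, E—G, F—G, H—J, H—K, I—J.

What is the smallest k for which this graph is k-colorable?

The cycle I-J-H-K-B-I has odd length 5, so it cannot be 2-colored; at least 3 colors are needed.
3 colors suffice: color 1 → {B, D, G, H}; color 2 → {A, E, F, J, K}; color 3 → {C, I}. Each edge has distinct colors on its endpoints.

3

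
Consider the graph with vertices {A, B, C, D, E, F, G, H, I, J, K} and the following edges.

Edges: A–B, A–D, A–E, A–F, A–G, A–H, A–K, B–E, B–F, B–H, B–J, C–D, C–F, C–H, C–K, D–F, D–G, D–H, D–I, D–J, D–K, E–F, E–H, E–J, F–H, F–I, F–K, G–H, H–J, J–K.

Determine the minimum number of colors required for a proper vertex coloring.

A, B, E, F, H are mutually adjacent (a clique of size 5), so at least 5 colors are needed.
5 colors suffice: A=yellow, B=purple, C=yellow, D=green, E=green, F=blue, G=blue, H=red, I=red, J=blue, K=red. Every edge joins two different colors.

5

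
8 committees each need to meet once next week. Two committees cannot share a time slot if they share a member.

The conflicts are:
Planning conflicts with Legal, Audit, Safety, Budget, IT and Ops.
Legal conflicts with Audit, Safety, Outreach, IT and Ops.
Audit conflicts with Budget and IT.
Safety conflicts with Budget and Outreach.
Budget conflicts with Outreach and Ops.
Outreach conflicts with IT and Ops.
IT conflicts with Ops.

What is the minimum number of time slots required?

4

Legal, Outreach, IT, Ops are mutually in conflict, so at least 4 time slots are needed.
Using 4 time slots: Planning=1, Legal=2, Audit=3, Safety=3, Budget=2, Outreach=1, IT=4, Ops=3. No two conflicting committees share a time slot.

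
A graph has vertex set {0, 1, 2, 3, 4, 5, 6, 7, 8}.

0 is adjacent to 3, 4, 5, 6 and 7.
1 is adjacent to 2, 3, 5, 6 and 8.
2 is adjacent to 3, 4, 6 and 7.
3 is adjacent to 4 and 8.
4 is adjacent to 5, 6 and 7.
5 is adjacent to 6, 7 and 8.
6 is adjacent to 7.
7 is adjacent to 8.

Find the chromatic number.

0, 4, 5, 6, 7 are mutually adjacent (a clique of size 5), so at least 5 colors are needed.
One proper 5-coloring: 0=e, 1=b, 2=d, 3=a, 4=c, 5=d, 6=a, 7=b, 8=c. No two adjacent vertices share a color.

5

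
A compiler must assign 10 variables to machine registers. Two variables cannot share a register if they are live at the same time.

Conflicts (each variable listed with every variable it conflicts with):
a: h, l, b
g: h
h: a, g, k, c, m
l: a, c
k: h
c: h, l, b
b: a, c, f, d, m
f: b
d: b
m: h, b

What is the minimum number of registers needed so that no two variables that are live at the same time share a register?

b and d conflict, so at least 2 registers are needed.
A valid assignment using 2 registers: a=2, g=2, h=1, l=1, k=2, c=2, b=1, f=2, d=2, m=2. Every pair that conflicts lands in different registers.

2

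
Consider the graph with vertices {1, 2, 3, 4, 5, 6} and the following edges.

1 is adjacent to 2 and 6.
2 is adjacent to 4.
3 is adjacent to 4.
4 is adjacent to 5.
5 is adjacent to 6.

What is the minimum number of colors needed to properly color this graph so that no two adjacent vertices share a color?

The cycle 6-5-4-2-1-6 has odd length 5, so it cannot be 2-colored; at least 3 colors are needed.
3 colors suffice: color red → {1, 4}; color blue → {2, 3, 6}; color green → {5}. Every edge joins two different colors.

3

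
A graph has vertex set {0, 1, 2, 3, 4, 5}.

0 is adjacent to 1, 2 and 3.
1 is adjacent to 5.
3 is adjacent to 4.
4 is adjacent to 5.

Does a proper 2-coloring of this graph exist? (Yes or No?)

No

The cycle 0-1-5-4-3-0 has odd length 5, so it cannot be 2-colored; at least 3 colors are needed.
So 2 colors are not enough.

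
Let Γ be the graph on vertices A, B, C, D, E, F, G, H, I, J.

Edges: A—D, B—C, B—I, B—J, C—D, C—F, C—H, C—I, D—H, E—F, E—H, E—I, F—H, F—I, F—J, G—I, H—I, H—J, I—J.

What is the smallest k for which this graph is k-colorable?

F, H, I, J are pairwise adjacent (a clique of size 4), so at least 4 colors are needed.
4 colors suffice: color 1 → {D, I}; color 2 → {A, B, G, H}; color 3 → {F}; color 4 → {C, E, J}. Every edge joins two different colors.

4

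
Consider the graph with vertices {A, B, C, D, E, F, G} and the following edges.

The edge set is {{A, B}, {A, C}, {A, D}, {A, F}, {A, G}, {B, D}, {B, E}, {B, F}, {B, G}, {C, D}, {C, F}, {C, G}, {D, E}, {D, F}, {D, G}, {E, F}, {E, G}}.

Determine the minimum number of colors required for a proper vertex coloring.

A, B, D, F form a clique, so at least 4 colors are needed.
4 colors suffice: A=3, B=4, C=4, D=1, E=3, F=2, G=2. Each edge has distinct colors on its endpoints.

4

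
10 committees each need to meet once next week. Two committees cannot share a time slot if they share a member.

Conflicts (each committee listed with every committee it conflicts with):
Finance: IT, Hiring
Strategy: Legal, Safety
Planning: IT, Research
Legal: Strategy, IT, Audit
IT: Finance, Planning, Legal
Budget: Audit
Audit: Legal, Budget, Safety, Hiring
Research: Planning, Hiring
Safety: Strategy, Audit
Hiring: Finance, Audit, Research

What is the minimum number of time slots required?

3

The cycle Hiring-Research-Planning-IT-Finance-Hiring has odd length 5, so it cannot be 2-colored; at least 3 time slots are needed.
3 time slots suffice: Finance=3, Strategy=1, Planning=2, Legal=2, IT=1, Budget=2, Audit=1, Research=1, Safety=2, Hiring=2. Every pair that conflicts lands in different time slots.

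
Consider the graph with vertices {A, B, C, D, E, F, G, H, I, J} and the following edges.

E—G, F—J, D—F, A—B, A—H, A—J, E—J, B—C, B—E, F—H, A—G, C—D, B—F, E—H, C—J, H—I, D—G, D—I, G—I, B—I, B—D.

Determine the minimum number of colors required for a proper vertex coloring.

3

B, C, D are pairwise adjacent, so at least 3 colors are needed.
One proper 3-coloring: A=blue, B=red, C=green, D=blue, E=blue, F=green, G=red, H=red, I=green, J=red. Each edge has distinct colors on its endpoints.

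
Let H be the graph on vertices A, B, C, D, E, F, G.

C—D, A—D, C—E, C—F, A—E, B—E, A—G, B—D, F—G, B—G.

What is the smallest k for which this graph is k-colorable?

3

The cycle A-D-C-F-G-A has odd length 5, so it cannot be 2-colored; at least 3 colors are needed.
3 colors suffice: color red → {A, B, C}; color blue → {D, E, G}; color green → {F}. Every edge joins two different colors.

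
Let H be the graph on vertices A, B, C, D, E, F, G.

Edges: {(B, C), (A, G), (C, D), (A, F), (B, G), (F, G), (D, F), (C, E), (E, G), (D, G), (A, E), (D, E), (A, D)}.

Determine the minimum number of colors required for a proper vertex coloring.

4

A, D, F, G are mutually adjacent (a clique of size 4), so at least 4 colors are needed.
A valid assignment using 4 colors: A=3, B=1, C=2, D=1, E=4, F=4, G=2. Each edge has distinct colors on its endpoints.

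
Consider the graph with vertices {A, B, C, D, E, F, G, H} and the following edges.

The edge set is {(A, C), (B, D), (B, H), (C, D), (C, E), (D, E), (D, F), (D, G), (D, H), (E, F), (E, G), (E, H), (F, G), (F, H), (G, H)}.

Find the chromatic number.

D, E, F, G, H form a clique, so at least 5 colors are needed.
One proper 5-coloring: A=red, B=blue, C=green, D=red, E=blue, F=purple, G=yellow, H=green. Every edge joins two different colors.

5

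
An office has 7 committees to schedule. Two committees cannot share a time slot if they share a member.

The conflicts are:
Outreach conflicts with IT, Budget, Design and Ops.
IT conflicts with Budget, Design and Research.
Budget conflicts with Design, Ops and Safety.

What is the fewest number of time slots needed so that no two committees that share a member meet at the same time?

4

Outreach, IT, Budget, Design pairwise conflict, so at least 4 time slots are needed.
4 time slots suffice: time slot 1 → {Budget, Research}; time slot 2 → {IT, Ops, Safety}; time slot 3 → {Outreach}; time slot 4 → {Design}. Every pair that conflicts lands in different time slots.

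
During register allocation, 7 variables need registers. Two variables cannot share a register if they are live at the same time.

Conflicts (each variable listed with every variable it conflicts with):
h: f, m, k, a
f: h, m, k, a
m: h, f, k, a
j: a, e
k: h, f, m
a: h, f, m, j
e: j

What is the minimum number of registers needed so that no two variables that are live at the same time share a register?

h, f, m, k are mutually in conflict, so at least 4 registers are needed.
Using 4 registers: h=2, f=1, m=4, j=1, k=3, a=3, e=2. Each listed conflict is separated.

4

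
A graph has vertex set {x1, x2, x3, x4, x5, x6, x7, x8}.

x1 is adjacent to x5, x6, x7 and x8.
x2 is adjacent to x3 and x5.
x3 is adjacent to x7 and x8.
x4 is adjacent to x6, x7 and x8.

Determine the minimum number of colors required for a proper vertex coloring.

3

The cycle x3-x7-x1-x5-x2-x3 has odd length 5, so it cannot be 2-colored; at least 3 colors are needed.
3 colors suffice: color 1 → {x1, x3, x4}; color 2 → {x5, x6, x7, x8}; color 3 → {x2}. Every edge joins two different colors.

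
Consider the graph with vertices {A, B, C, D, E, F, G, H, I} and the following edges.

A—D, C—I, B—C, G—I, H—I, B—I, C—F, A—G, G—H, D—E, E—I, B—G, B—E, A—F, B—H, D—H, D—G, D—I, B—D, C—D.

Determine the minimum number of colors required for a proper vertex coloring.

5

B, D, G, H, I are mutually adjacent (a clique of size 5), so at least 5 colors are needed.
One proper 5-coloring: A=2, B=3, C=4, D=1, E=4, F=1, G=4, H=5, I=2. Every edge joins two different colors.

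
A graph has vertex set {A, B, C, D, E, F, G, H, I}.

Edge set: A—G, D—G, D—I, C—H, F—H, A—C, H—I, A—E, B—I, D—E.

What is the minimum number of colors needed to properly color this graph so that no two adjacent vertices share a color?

2

C and H are adjacent, so at least 2 colors are needed.
One proper 2-coloring: A=1, B=1, C=2, D=1, E=2, F=2, G=2, H=1, I=2. Each edge has distinct colors on its endpoints.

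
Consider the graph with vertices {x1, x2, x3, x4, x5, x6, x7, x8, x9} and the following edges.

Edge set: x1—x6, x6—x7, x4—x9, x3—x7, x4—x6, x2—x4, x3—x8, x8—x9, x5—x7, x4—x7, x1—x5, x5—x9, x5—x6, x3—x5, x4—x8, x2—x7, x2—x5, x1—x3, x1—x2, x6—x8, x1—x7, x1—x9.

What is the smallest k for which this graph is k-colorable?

4

x1, x5, x6, x7 are mutually adjacent (a clique of size 4), so at least 4 colors are needed.
A valid assignment using 4 colors: x1=3, x2=4, x3=4, x4=1, x5=1, x6=4, x7=2, x8=2, x9=4. No two adjacent vertices share a color.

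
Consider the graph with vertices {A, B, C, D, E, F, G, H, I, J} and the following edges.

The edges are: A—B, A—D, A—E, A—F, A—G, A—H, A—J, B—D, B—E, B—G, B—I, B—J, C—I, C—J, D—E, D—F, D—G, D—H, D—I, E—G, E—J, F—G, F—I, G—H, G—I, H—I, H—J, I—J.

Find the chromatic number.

5

A, B, D, E, G are mutually adjacent (a clique of size 5), so at least 5 colors are needed.
5 colors suffice: A=1, B=4, C=3, D=3, E=5, F=4, G=2, H=4, I=1, J=2. No two adjacent vertices share a color.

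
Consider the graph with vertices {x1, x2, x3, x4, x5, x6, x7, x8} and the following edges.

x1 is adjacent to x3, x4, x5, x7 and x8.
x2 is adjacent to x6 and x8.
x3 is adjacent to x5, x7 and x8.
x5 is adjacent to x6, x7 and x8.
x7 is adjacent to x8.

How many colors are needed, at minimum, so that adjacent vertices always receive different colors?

x1, x3, x5, x7, x8 form a clique, so at least 5 colors are needed.
5 colors suffice: x1=2, x2=1, x3=4, x4=1, x5=1, x6=2, x7=5, x8=3. No two adjacent vertices share a color.

5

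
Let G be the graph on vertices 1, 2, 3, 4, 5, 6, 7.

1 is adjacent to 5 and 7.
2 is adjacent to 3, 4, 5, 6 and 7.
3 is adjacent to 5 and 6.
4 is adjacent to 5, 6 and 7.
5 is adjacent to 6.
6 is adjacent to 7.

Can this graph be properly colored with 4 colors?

The chromatic number is 4. 2, 3, 5, 6 are pairwise adjacent (a clique of size 4), so at least 4 colors are needed.
4 colors suffice: color red → {1, 2}; color blue → {6}; color green → {5, 7}; color yellow → {3, 4}.
That is already a proper 4-coloring.

Yes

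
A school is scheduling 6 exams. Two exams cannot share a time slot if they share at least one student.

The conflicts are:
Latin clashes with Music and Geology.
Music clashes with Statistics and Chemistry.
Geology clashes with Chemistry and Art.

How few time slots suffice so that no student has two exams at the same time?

Music and Chemistry conflict, so at least 2 time slots are needed.
Using 2 time slots: Latin=2, Music=1, Geology=1, Statistics=2, Chemistry=2, Art=2. Each listed conflict is separated.

2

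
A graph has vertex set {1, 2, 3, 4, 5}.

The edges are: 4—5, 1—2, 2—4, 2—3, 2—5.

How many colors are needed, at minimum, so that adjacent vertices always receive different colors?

3

2, 4, 5 are mutually adjacent, so at least 3 colors are needed.
3 colors suffice: 1=b, 2=a, 3=b, 4=c, 5=b. Each edge has distinct colors on its endpoints.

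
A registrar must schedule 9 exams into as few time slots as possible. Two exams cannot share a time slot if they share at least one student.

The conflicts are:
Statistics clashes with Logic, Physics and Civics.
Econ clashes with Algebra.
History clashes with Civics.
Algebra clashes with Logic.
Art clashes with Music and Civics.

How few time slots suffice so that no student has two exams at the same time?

2

Art and Civics conflict, so at least 2 time slots are needed.
Using 2 time slots: Statistics=2, Econ=1, History=2, Algebra=2, Logic=1, Art=2, Music=1, Physics=1, Civics=1. Each listed conflict is separated.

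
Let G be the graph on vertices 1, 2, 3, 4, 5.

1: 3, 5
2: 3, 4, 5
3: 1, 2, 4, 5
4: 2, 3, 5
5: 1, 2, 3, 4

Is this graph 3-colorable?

No

2, 3, 4, 5 are pairwise adjacent (a clique of size 4), so at least 4 colors are needed.
So 3 colors are not enough.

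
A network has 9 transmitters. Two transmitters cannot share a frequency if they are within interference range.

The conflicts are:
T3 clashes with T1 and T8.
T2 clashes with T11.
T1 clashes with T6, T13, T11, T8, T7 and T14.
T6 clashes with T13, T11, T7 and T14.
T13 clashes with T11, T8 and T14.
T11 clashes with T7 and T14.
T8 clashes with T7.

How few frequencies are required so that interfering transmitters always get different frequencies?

5

T1, T6, T13, T11, T14 pairwise conflict, so at least 5 frequencies are needed.
Using 5 frequencies: T3=3, T2=1, T1=1, T6=3, T13=4, T11=2, T8=2, T7=4, T14=5. No two conflicting transmitters share a frequency.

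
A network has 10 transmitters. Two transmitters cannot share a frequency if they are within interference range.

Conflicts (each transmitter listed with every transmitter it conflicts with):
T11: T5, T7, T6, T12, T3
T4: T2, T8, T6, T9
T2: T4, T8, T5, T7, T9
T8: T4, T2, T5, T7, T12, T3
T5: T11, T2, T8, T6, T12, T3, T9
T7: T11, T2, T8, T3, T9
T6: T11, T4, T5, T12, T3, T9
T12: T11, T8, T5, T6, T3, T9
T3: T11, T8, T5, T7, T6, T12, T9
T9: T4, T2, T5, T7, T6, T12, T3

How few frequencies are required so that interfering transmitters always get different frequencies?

T5, T6, T12, T3, T9 are mutually in conflict, so at least 5 frequencies are needed.
5 frequencies suffice: frequency 1 → {T4, T5, T7}; frequency 2 → {T11, T8, T9}; frequency 3 → {T2, T3}; frequency 4 → {T12}; frequency 5 → {T6}. Every pair that conflicts lands in different frequencies.

5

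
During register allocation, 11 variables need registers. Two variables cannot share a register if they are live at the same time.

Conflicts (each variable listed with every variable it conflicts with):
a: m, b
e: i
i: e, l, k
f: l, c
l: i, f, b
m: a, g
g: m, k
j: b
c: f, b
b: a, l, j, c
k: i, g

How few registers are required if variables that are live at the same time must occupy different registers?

The cycle a-b-l-i-k-g-m-a has odd length 7, so it cannot be 2-colored; at least 3 registers are needed.
3 registers suffice: a=2, e=2, i=1, f=1, l=2, m=3, g=1, j=2, c=2, b=1, k=2. Every pair that conflicts lands in different registers.

3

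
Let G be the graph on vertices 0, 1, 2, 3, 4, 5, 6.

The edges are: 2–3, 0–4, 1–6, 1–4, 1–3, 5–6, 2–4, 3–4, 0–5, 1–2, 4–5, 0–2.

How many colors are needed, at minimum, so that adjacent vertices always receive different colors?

1, 2, 3, 4 are mutually adjacent (a clique of size 4), so at least 4 colors are needed.
4 colors suffice: color a → {4, 6}; color b → {0, 1}; color c → {2, 5}; color d → {3}. Every edge joins two different colors.

4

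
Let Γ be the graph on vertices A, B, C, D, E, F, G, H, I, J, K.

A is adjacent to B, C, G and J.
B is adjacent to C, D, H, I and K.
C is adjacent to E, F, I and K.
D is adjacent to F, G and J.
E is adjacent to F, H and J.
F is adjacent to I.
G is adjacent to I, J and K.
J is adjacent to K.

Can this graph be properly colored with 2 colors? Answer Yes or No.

No

A, G, J form a triangle, so at least 3 colors are needed.
So 2 colors are not enough.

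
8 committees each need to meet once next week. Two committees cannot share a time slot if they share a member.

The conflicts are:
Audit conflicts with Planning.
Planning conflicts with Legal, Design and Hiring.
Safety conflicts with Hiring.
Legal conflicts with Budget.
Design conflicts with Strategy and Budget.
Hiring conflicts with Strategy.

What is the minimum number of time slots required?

Audit and Planning conflict, so at least 2 time slots are needed.
2 time slots suffice: time slot 1 → {Planning, Safety, Strategy, Budget}; time slot 2 → {Audit, Legal, Design, Hiring}. Each listed conflict is separated.

2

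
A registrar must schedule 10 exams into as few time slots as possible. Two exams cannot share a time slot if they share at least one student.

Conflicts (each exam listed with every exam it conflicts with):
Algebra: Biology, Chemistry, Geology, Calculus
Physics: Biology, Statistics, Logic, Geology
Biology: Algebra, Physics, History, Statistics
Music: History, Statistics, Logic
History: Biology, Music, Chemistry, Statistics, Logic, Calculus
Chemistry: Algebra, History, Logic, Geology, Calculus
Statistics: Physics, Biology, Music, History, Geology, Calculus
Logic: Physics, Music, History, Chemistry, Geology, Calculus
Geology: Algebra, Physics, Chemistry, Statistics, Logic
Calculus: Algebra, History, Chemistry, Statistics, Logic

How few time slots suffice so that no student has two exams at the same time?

4

History, Chemistry, Logic, Calculus pairwise conflict, so at least 4 time slots are needed.
A valid assignment using 4 time slots: Algebra=1, Physics=4, Biology=3, Music=3, History=2, Chemistry=4, Statistics=1, Logic=1, Geology=2, Calculus=3. No two conflicting exams share a time slot.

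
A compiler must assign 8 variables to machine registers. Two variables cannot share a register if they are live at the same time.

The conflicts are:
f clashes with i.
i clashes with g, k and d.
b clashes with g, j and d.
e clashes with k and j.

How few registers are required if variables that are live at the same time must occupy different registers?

2

b and d conflict, so at least 2 registers are needed.
2 registers suffice: register 1 → {i, b, e}; register 2 → {f, g, k, j, d}. Every pair that conflicts lands in different registers.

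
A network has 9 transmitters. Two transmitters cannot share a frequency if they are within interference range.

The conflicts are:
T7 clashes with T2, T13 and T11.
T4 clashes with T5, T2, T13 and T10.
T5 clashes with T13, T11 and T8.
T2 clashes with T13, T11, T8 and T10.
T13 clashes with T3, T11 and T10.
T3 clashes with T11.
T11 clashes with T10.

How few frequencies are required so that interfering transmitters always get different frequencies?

4

T4, T2, T13, T10 are mutually in conflict, so at least 4 frequencies are needed.
4 frequencies suffice: T7=4, T4=3, T5=2, T2=2, T13=1, T3=2, T11=3, T8=1, T10=4. Each listed conflict is separated.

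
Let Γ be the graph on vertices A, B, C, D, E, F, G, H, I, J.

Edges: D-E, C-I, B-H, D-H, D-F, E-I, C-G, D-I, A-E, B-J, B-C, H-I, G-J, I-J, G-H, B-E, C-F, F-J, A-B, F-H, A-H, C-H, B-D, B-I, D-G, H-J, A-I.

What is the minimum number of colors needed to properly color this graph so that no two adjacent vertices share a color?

A, B, E, I are mutually adjacent (a clique of size 4), so at least 4 colors are needed.
4 colors suffice: color 1 → {E, H}; color 2 → {F, G, I}; color 3 → {B}; color 4 → {A, C, D, J}. Each edge has distinct colors on its endpoints.

4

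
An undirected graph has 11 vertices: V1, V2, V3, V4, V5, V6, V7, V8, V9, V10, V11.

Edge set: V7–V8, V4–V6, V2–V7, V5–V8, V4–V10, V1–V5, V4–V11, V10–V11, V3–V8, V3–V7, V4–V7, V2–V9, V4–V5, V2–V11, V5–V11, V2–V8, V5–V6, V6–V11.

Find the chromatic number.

V4, V5, V6, V11 are mutually adjacent (a clique of size 4), so at least 4 colors are needed.
A valid assignment using 4 colors: V1=2, V2=1, V3=1, V4=3, V5=1, V6=4, V7=4, V8=2, V9=2, V10=1, V11=2. Each edge has distinct colors on its endpoints.

4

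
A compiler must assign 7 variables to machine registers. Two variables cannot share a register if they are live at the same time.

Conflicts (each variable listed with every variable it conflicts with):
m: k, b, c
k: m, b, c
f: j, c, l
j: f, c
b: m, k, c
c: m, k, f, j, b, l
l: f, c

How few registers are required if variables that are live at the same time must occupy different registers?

m, k, b, c are mutually in conflict, so at least 4 registers are needed.
Using 4 registers: m=3, k=2, f=2, j=3, b=4, c=1, l=3. Every pair that conflicts lands in different registers.

4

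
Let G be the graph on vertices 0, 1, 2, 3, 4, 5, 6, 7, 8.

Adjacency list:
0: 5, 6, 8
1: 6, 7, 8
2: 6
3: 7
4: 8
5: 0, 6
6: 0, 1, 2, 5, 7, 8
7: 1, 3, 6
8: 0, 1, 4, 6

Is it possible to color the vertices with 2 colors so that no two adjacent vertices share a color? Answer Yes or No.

No

1, 6, 7 form a triangle, so at least 3 colors are needed.
So 2 colors are not enough.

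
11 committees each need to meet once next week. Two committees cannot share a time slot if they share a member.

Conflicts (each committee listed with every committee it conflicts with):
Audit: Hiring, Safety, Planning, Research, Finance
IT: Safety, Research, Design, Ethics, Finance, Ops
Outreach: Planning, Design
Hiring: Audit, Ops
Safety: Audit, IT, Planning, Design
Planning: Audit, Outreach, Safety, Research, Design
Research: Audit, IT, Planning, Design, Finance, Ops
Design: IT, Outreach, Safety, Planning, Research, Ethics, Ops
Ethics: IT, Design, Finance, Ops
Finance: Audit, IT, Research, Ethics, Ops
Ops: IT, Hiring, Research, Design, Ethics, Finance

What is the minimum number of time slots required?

4

IT, Research, Finance, Ops are mutually in conflict, so at least 4 time slots are needed.
Using 4 time slots: Audit=3, IT=4, Outreach=2, Hiring=1, Safety=2, Planning=4, Research=2, Design=1, Ethics=2, Finance=1, Ops=3. Every pair that conflicts lands in different time slots.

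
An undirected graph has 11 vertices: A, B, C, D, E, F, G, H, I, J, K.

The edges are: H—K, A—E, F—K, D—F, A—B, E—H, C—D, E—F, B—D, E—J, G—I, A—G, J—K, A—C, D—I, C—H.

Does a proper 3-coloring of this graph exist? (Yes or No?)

Yes

The chromatic number is 3. The cycle H-K-F-D-C-H has odd length 5, so it cannot be 2-colored; at least 3 colors are needed.
One proper 3-coloring: A=blue, B=green, C=green, D=red, E=red, F=blue, G=red, H=blue, I=blue, J=blue, K=red.
That is already a proper 3-coloring.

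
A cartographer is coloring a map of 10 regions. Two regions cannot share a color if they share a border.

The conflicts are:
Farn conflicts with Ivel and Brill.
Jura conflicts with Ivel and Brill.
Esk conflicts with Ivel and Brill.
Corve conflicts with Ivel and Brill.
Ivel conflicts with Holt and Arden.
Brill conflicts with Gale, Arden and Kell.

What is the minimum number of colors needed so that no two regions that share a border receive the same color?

Ivel and Arden conflict, so at least 2 colors are needed.
2 colors suffice: color 1 → {Ivel, Brill}; color 2 → {Farn, Jura, Esk, Corve, Gale, Holt, Arden, Kell}. Every pair that conflicts lands in different colors.

2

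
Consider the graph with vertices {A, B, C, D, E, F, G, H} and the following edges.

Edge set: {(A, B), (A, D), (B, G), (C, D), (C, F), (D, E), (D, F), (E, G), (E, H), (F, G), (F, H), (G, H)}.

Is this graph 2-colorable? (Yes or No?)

No

E, G, H form a triangle, so at least 3 colors are needed.
So 2 colors are not enough.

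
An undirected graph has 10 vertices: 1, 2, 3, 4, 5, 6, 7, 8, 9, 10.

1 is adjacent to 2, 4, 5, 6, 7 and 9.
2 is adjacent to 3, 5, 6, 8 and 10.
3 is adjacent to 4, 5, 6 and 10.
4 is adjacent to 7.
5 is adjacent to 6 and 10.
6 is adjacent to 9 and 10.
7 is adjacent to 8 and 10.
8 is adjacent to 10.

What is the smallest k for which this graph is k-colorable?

5

2, 3, 5, 6, 10 are mutually adjacent (a clique of size 5), so at least 5 colors are needed.
5 colors suffice: color a → {1, 10}; color b → {2, 7, 9}; color c → {4, 6, 8}; color d → {3}; color e → {5}. No two adjacent vertices share a color.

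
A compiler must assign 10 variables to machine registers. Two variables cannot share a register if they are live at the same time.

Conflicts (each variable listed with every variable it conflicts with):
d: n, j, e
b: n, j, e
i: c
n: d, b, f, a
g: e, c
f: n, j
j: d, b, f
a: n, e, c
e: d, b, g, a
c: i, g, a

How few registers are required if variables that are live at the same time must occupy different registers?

f and j conflict, so at least 2 registers are needed.
2 registers suffice: register 1 → {n, j, e, c}; register 2 → {d, b, i, g, f, a}. Every pair that conflicts lands in different registers.

2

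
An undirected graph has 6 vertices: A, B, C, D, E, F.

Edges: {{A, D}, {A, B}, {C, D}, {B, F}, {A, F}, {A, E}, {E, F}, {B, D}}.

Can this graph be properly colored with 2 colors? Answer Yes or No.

No

A, B, D are pairwise adjacent, so at least 3 colors are needed.
So 2 colors are not enough.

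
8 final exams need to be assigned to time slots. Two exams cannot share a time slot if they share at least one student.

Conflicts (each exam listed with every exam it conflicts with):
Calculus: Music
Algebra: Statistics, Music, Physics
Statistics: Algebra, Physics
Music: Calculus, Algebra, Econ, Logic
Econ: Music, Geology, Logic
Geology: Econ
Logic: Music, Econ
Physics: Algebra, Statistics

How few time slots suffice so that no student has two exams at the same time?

3

Music, Econ, Logic all conflict with each other, so at least 3 time slots are needed.
3 time slots suffice: Calculus=2, Algebra=2, Statistics=3, Music=1, Econ=2, Geology=1, Logic=3, Physics=1. Every pair that conflicts lands in different time slots.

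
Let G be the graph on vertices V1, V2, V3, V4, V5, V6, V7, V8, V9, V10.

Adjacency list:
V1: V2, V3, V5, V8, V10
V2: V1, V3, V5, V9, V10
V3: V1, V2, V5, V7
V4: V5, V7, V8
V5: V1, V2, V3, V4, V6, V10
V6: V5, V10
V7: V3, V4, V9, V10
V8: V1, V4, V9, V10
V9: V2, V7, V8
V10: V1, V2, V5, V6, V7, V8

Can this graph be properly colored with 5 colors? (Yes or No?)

Yes

The chromatic number is 4. V1, V2, V5, V10 are mutually adjacent (a clique of size 4), so at least 4 colors are needed.
4 colors suffice: color 1 → {V3, V4, V9, V10}; color 2 → {V5, V7, V8}; color 3 → {V2, V6}; color 4 → {V1}.
Since 5 ≥ 4, a proper 5-coloring certainly exists.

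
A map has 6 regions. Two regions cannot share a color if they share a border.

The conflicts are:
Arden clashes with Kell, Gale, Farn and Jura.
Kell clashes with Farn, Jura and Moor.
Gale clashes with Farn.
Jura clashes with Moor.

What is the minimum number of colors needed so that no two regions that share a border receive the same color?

3

Arden, Kell, Farn all conflict with each other, so at least 3 colors are needed.
3 colors suffice: Arden=1, Kell=2, Gale=2, Farn=3, Jura=3, Moor=1. Every pair that conflicts lands in different colors.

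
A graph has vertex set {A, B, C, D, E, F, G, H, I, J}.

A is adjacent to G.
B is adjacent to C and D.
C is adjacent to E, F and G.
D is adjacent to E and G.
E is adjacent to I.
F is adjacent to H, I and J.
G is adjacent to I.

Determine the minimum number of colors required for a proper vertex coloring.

B and C are adjacent, so at least 2 colors are needed.
2 colors suffice: color red → {A, C, D, H, I, J}; color blue → {B, E, F, G}. Every edge joins two different colors.

2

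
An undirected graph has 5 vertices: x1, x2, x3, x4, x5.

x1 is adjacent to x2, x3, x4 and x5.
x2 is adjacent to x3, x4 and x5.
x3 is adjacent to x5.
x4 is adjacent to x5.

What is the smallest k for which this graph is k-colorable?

x1, x2, x3, x5 form a clique, so at least 4 colors are needed.
4 colors suffice: color 1 → {x2}; color 2 → {x1}; color 3 → {x5}; color 4 → {x3, x4}. Every edge joins two different colors.

4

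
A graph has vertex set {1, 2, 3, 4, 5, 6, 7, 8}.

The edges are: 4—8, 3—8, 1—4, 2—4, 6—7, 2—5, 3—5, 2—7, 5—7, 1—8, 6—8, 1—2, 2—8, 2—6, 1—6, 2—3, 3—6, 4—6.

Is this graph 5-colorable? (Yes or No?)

Yes

The chromatic number is 5. 1, 2, 4, 6, 8 form a clique, so at least 5 colors are needed.
One proper 5-coloring: 1=purple, 2=red, 3=yellow, 4=yellow, 5=blue, 6=blue, 7=green, 8=green.
That is already a proper 5-coloring.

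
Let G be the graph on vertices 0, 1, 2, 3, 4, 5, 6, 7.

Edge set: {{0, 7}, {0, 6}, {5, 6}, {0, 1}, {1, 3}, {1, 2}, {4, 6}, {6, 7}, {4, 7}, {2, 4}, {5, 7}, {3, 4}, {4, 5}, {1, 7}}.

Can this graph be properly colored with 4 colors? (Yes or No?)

Yes

The chromatic number is 4. 4, 5, 6, 7 are mutually adjacent (a clique of size 4), so at least 4 colors are needed.
4 colors suffice: color a → {1, 4}; color b → {2, 3, 7}; color c → {6}; color d → {0, 5}.
That is already a proper 4-coloring.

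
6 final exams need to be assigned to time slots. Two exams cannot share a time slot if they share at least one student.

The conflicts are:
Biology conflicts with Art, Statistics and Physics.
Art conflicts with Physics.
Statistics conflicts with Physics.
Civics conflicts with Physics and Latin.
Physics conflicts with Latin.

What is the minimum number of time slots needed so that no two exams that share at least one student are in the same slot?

3

Civics, Physics, Latin all conflict with each other, so at least 3 time slots are needed.
3 time slots suffice: time slot 1 → {Physics}; time slot 2 → {Biology, Civics}; time slot 3 → {Art, Statistics, Latin}. Every pair that conflicts lands in different time slots.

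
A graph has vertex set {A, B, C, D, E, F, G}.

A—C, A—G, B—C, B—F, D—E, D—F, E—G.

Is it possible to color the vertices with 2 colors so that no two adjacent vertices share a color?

No

The cycle B-C-A-G-E-D-F-B has odd length 7, so it cannot be 2-colored; at least 3 colors are needed.
So 2 colors are not enough.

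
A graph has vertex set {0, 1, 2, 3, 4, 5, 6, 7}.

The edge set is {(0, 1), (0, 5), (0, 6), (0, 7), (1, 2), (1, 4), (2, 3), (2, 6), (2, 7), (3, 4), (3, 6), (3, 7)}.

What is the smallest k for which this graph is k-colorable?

3

2, 3, 6 are mutually adjacent, so at least 3 colors are needed.
3 colors suffice: color red → {0, 3}; color blue → {2, 4, 5}; color green → {1, 6, 7}. Each edge has distinct colors on its endpoints.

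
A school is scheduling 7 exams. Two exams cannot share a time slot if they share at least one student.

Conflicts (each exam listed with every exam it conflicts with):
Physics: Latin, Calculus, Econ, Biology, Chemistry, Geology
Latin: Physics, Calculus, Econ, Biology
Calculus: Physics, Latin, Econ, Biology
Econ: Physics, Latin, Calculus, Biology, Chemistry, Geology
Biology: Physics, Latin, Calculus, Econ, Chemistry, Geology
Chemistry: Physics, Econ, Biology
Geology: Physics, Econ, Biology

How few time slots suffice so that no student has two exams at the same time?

5

Physics, Latin, Calculus, Econ, Biology pairwise conflict, so at least 5 time slots are needed.
A valid assignment using 5 time slots: Physics=3, Latin=5, Calculus=4, Econ=2, Biology=1, Chemistry=4, Geology=4. Every pair that conflicts lands in different time slots.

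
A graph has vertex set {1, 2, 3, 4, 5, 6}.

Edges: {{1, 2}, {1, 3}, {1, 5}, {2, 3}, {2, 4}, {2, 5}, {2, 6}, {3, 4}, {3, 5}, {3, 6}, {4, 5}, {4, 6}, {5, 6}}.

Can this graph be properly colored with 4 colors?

2, 3, 4, 5, 6 form a clique, so at least 5 colors are needed.
So 4 colors are not enough.

No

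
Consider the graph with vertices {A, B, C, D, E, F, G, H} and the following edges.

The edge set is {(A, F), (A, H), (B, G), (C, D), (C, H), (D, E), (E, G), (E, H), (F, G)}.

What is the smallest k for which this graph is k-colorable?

3

The cycle G-F-A-H-E-G has odd length 5, so it cannot be 2-colored; at least 3 colors are needed.
3 colors suffice: color 1 → {A, B, C, E}; color 2 → {D, G, H}; color 3 → {F}. Each edge has distinct colors on its endpoints.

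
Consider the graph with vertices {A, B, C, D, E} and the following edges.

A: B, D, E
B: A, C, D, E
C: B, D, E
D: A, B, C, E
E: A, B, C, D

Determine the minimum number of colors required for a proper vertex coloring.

4

A, B, D, E are pairwise adjacent (a clique of size 4), so at least 4 colors are needed.
4 colors suffice: color red → {B}; color blue → {E}; color green → {D}; color yellow → {A, C}. Every edge joins two different colors.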